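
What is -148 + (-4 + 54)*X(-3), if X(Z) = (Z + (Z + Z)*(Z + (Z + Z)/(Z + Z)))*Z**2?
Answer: 3902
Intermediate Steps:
X(Z) = Z**2*(Z + 2*Z*(1 + Z)) (X(Z) = (Z + (2*Z)*(Z + (2*Z)/((2*Z))))*Z**2 = (Z + (2*Z)*(Z + (2*Z)*(1/(2*Z))))*Z**2 = (Z + (2*Z)*(Z + 1))*Z**2 = (Z + (2*Z)*(1 + Z))*Z**2 = (Z + 2*Z*(1 + Z))*Z**2 = Z**2*(Z + 2*Z*(1 + Z)))
-148 + (-4 + 54)*X(-3) = -148 + (-4 + 54)*((-3)**3*(3 + 2*(-3))) = -148 + 50*(-27*(3 - 6)) = -148 + 50*(-27*(-3)) = -148 + 50*81 = -148 + 4050 = 3902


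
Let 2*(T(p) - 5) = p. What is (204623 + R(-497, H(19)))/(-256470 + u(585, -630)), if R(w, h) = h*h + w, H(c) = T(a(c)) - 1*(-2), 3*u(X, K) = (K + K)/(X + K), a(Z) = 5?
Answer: -2450595/3077528 ≈ -0.79629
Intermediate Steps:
T(p) = 5 + p/2
u(X, K) = 2*K/(3*(K + X)) (u(X, K) = ((K + K)/(X + K))/3 = ((2*K)/(K + X))/3 = (2*K/(K + X))/3 = 2*K/(3*(K + X)))
H(c) = 19/2 (H(c) = (5 + (½)*5) - 1*(-2) = (5 + 5/2) + 2 = 15/2 + 2 = 19/2)
R(w, h) = w + h² (R(w, h) = h² + w = w + h²)
(204623 + R(-497, H(19)))/(-256470 + u(585, -630)) = (204623 + (-497 + (19/2)²))/(-256470 + (⅔)*(-630)/(-630 + 585)) = (204623 + (-497 + 361/4))/(-256470 + (⅔)*(-630)/(-45)) = (204623 - 1627/4)/(-256470 + (⅔)*(-630)*(-1/45)) = 816865/(4*(-256470 + 28/3)) = 816865/(4*(-769382/3)) = (816865/4)*(-3/769382) = -2450595/3077528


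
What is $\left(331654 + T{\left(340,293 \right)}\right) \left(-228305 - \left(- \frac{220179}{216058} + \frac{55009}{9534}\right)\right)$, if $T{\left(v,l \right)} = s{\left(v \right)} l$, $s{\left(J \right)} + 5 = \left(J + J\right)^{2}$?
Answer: $- \frac{15968074646046263140511}{514974243} \approx -3.1008 \cdot 10^{13}$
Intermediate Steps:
$s{\left(J \right)} = -5 + 4 J^{2}$ ($s{\left(J \right)} = -5 + \left(J + J\right)^{2} = -5 + \left(2 J\right)^{2} = -5 + 4 J^{2}$)
$T{\left(v,l \right)} = l \left(-5 + 4 v^{2}\right)$ ($T{\left(v,l \right)} = \left(-5 + 4 v^{2}\right) l = l \left(-5 + 4 v^{2}\right)$)
$\left(331654 + T{\left(340,293 \right)}\right) \left(-228305 - \left(- \frac{220179}{216058} + \frac{55009}{9534}\right)\right) = \left(331654 + 293 \left(-5 + 4 \cdot 340^{2}\right)\right) \left(-228305 - \left(- \frac{220179}{216058} + \frac{55009}{9534}\right)\right) = \left(331654 + 293 \left(-5 + 4 \cdot 115600\right)\right) \left(-228305 - \frac{2446486984}{514974243}\right) = \left(331654 + 293 \left(-5 + 462400\right)\right) \left(-228305 + \left(- \frac{55009}{9534} + \frac{220179}{216058}\right)\right) = \left(331654 + 293 \cdot 462395\right) \left(-228305 - \frac{2446486984}{514974243}\right) = \left(331654 + 135481735\right) \left(- \frac{117573641035099}{514974243}\right) = 135813389 \left(- \frac{117573641035099}{514974243}\right) = - \frac{15968074646046263140511}{514974243}$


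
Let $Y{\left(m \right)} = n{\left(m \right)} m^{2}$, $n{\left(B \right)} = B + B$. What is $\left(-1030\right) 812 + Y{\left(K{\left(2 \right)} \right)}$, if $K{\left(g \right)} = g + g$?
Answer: $-836232$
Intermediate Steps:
$n{\left(B \right)} = 2 B$
$K{\left(g \right)} = 2 g$
$Y{\left(m \right)} = 2 m^{3}$ ($Y{\left(m \right)} = 2 m m^{2} = 2 m^{3}$)
$\left(-1030\right) 812 + Y{\left(K{\left(2 \right)} \right)} = \left(-1030\right) 812 + 2 \left(2 \cdot 2\right)^{3} = -836360 + 2 \cdot 4^{3} = -836360 + 2 \cdot 64 = -836360 + 128 = -836232$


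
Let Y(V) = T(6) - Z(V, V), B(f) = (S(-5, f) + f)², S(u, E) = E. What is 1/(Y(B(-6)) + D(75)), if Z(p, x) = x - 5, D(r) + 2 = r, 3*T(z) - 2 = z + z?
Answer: -3/184 ≈ -0.016304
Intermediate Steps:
T(z) = ⅔ + 2*z/3 (T(z) = ⅔ + (z + z)/3 = ⅔ + (2*z)/3 = ⅔ + 2*z/3)
D(r) = -2 + r
Z(p, x) = -5 + x
B(f) = 4*f² (B(f) = (f + f)² = (2*f)² = 4*f²)
Y(V) = 29/3 - V (Y(V) = (⅔ + (⅔)*6) - (-5 + V) = (⅔ + 4) + (5 - V) = 14/3 + (5 - V) = 29/3 - V)
1/(Y(B(-6)) + D(75)) = 1/((29/3 - 4*(-6)²) + (-2 + 75)) = 1/((29/3 - 4*36) + 73) = 1/((29/3 - 1*144) + 73) = 1/((29/3 - 144) + 73) = 1/(-403/3 + 73) = 1/(-184/3) = -3/184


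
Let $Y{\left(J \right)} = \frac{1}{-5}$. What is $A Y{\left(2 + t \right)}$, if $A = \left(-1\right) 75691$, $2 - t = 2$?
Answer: $\frac{75691}{5} \approx 15138.0$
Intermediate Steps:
$t = 0$ ($t = 2 - 2 = 0$)
$A = -75691$
$Y{\left(J \right)} = - \frac{1}{5}$
$A Y{\left(2 + t \right)} = \left(-75691\right) \left(- \frac{1}{5}\right) = \frac{75691}{5}$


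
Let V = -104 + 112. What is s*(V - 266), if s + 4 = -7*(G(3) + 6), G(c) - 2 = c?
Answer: 20898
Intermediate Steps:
V = 8
G(c) = 2 + c
s = -81 (s = -4 - 7*((2 + 3) + 6) = -4 - 7*(5 + 6) = -4 - 7*11 = -4 - 77 = -81)
s*(V - 266) = -81*(8 - 266) = -81*(-258) = 20898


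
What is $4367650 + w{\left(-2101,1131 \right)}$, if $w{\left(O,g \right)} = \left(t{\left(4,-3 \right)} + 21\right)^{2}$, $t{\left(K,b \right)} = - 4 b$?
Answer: $4368739$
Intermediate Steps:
$w{\left(O,g \right)} = 1089$ ($w{\left(O,g \right)} = \left(\left(-4\right) \left(-3\right) + 21\right)^{2} = \left(12 + 21\right)^{2} = 33^{2} = 1089$)
$4367650 + w{\left(-2101,1131 \right)} = 4367650 + 1089 = 4368739$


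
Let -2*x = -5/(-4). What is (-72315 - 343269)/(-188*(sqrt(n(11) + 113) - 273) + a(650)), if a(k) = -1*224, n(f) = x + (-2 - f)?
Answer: -163356480/20059213 - 751248*sqrt(1590)/100296065 ≈ -8.4424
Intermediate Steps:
x = -5/8 (x = -(-5)/(2*(-4)) = -(-5)*(-1)/(2*4) = -1/2*5/4 = -5/8 ≈ -0.62500)
n(f) = -21/8 - f (n(f) = -5/8 + (-2 - f) = -21/8 - f)
a(k) = -224
(-72315 - 343269)/(-188*(sqrt(n(11) + 113) - 273) + a(650)) = (-72315 - 343269)/(-188*(sqrt((-21/8 - 1*11) + 113) - 273) - 224) = -415584/(-188*(sqrt((-21/8 - 11) + 113) - 273) - 224) = -415584/(-188*(sqrt(-109/8 + 113) - 273) - 224) = -415584/(-188*(sqrt(795/8) - 273) - 224) = -415584/(-188*(sqrt(1590)/4 - 273) - 224) = -415584/(-188*(-273 + sqrt(1590)/4) - 224) = -415584/((51324 - 47*sqrt(1590)) - 224) = -415584/(51100 - 47*sqrt(1590))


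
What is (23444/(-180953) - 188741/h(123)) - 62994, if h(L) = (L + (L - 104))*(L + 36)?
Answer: -257400249769801/4085556834 ≈ -63003.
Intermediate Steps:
h(L) = (-104 + 2*L)*(36 + L) (h(L) = (L + (-104 + L))*(36 + L) = (-104 + 2*L)*(36 + L))
(23444/(-180953) - 188741/h(123)) - 62994 = (23444/(-180953) - 188741/(-3744 - 32*123 + 2*123²)) - 62994 = (23444*(-1/180953) - 188741/(-3744 - 3936 + 2*15129)) - 62994 = (-23444/180953 - 188741/(-3744 - 3936 + 30258)) - 62994 = (-23444/180953 - 188741/22578) - 62994 = -34682568805/4085556834 - 62994 = -257400249769801/4085556834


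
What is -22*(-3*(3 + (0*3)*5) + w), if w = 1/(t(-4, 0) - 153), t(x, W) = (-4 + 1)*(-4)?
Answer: 27940/141 ≈ 198.16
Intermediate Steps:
t(x, W) = 12 (t(x, W) = -3*(-4) = 12)
w = -1/141 (w = 1/(12 - 153) = 1/(-141) = -1/141 ≈ -0.0070922)
-22*(-3*(3 + (0*3)*5) + w) = -22*(-3*(3 + (0*3)*5) - 1/141) = -22*(-3*(3 + 0*5) - 1/141) = -22*(-3*(3 + 0) - 1/141) = -22*(-3*3 - 1/141) = -22*(-9 - 1/141) = -22*(-1270/141) = 27940/141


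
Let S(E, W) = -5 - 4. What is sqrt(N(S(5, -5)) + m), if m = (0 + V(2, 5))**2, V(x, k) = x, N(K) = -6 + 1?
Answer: I ≈ 1.0*I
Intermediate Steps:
S(E, W) = -9
N(K) = -5
m = 4 (m = (0 + 2)**2 = 2**2 = 4)
sqrt(N(S(5, -5)) + m) = sqrt(-5 + 4) = sqrt(-1) = I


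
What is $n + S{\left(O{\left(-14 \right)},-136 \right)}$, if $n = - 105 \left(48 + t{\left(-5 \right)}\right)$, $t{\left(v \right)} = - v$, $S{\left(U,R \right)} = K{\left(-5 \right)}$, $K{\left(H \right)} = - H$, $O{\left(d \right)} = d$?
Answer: $-5560$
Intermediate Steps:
$S{\left(U,R \right)} = 5$ ($S{\left(U,R \right)} = \left(-1\right) \left(-5\right) = 5$)
$n = -5565$ ($n = - 105 \left(48 - -5\right) = - 105 \left(48 + 5\right) = \left(-105\right) 53 = -5565$)
$n + S{\left(O{\left(-14 \right)},-136 \right)} = -5565 + 5 = -5560$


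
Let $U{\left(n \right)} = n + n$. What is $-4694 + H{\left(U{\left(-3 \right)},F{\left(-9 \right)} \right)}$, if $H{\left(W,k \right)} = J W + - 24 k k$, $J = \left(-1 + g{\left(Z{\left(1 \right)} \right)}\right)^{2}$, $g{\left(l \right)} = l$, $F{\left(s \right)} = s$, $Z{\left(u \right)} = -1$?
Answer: $-6662$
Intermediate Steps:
$U{\left(n \right)} = 2 n$
$J = 4$ ($J = \left(-1 - 1\right)^{2} = \left(-2\right)^{2} = 4$)
$H{\left(W,k \right)} = - 24 k^{2} + 4 W$ ($H{\left(W,k \right)} = 4 W + - 24 k k = 4 W - 24 k^{2} = - 24 k^{2} + 4 W$)
$-4694 + H{\left(U{\left(-3 \right)},F{\left(-9 \right)} \right)} = -4694 - \left(1944 - 8 \left(-3\right)\right) = -4694 + \left(\left(-24\right) 81 + 4 \left(-6\right)\right) = -4694 - 1968 = -6662$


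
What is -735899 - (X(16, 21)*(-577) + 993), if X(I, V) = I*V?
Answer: -543020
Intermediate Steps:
-735899 - (X(16, 21)*(-577) + 993) = -735899 - ((16*21)*(-577) + 993) = -735899 - (336*(-577) + 993) = -735899 - (-193872 + 993) = -735899 - 1*(-192879) = -735899 + 192879 = -543020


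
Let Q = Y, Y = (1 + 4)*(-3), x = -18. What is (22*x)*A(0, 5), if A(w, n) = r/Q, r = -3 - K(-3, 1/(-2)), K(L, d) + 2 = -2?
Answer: 132/5 ≈ 26.400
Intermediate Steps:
K(L, d) = -4 (K(L, d) = -2 - 2 = -4)
Y = -15 (Y = 5*(-3) = -15)
Q = -15
r = 1 (r = -3 - 1*(-4) = -3 + 4 = 1)
A(w, n) = -1/15 (A(w, n) = 1/(-15) = 1*(-1/15) = -1/15)
(22*x)*A(0, 5) = (22*(-18))*(-1/15) = -396*(-1/15) = 132/5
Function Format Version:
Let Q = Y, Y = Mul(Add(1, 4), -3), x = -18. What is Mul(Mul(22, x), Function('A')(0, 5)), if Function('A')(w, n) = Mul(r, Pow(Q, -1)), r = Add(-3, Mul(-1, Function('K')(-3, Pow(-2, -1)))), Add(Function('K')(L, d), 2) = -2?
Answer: Rational(132, 5) ≈ 26.400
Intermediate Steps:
Function('K')(L, d) = -4 (Function('K')(L, d) = Add(-2, -2) = -4)
Y = -15 (Y = Mul(5, -3) = -15)
Q = -15
r = 1 (r = Add(-3, Mul(-1, -4)) = Add(-3, 4) = 1)
Function('A')(w, n) = Rational(-1, 15) (Function('A')(w, n) = Mul(1, Pow(-15, -1)) = Mul(1, Rational(-1, 15)) = Rational(-1, 15))
Mul(Mul(22, x), Function('A')(0, 5)) = Mul(Mul(22, -18), Rational(-1, 15)) = Mul(-396, Rational(-1, 15)) = Rational(132, 5)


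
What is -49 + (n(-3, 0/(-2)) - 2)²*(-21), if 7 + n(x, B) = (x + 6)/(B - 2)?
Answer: -9457/4 ≈ -2364.3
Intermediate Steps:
n(x, B) = -7 + (6 + x)/(-2 + B) (n(x, B) = -7 + (x + 6)/(B - 2) = -7 + (6 + x)/(-2 + B))
-49 + (n(-3, 0/(-2)) - 2)²*(-21) = -49 + ((20 - 3 - 0/(-2))/(-2 + 0/(-2)) - 2)²*(-21) = -49 + ((20 - 3 - 0*(-1)/2)/(-2 + 0*(-½)) - 2)²*(-21) = -49 + ((20 - 3 - 7*0)/(-2 + 0) - 2)²*(-21) = -49 + ((20 - 3 + 0)/(-2) - 2)²*(-21) = -49 + (-½*17 - 2)²*(-21) = -49 + (-17/2 - 2)²*(-21) = -49 + (-21/2)²*(-21) = -49 + (441/4)*(-21) = -49 - 9261/4 = -9457/4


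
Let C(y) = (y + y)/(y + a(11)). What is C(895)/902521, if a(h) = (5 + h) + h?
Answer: 895/416062181 ≈ 2.1511e-6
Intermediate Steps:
a(h) = 5 + 2*h
C(y) = 2*y/(27 + y) (C(y) = (y + y)/(y + (5 + 2*11)) = (2*y)/(y + (5 + 22)) = (2*y)/(y + 27) = (2*y)/(27 + y) = 2*y/(27 + y))
C(895)/902521 = (2*895/(27 + 895))/902521 = (2*895/922)*(1/902521) = (2*895*(1/922))*(1/902521) = (895/461)*(1/902521) = 895/416062181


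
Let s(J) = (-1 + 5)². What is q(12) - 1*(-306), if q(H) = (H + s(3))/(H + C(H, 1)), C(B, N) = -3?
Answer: 2782/9 ≈ 309.11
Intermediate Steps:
s(J) = 16 (s(J) = 4² = 16)
q(H) = (16 + H)/(-3 + H) (q(H) = (H + 16)/(H - 3) = (16 + H)/(-3 + H))
q(12) - 1*(-306) = (16 + 12)/(-3 + 12) - 1*(-306) = 28/9 + 306 = 2782/9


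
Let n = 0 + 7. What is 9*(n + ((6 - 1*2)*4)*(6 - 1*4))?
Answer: 351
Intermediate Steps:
n = 7
9*(n + ((6 - 1*2)*4)*(6 - 1*4)) = 9*(7 + ((6 - 1*2)*4)*(6 - 1*4)) = 9*(7 + ((6 - 2)*4)*(6 - 4)) = 9*(7 + (4*4)*2) = 9*(7 + 16*2) = 9*(7 + 32) = 9*39 = 351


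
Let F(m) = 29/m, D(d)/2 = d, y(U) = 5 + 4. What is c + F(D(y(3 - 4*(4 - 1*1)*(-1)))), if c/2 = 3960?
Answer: 142589/18 ≈ 7921.6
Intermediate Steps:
c = 7920 (c = 2*3960 = 7920)
y(U) = 9
D(d) = 2*d
c + F(D(y(3 - 4*(4 - 1*1)*(-1)))) = 7920 + 29/((2*9)) = 7920 + 29/18 = 142589/18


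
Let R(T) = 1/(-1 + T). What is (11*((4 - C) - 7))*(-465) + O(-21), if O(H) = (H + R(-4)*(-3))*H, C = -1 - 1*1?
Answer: 27717/5 ≈ 5543.4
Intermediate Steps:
C = -2 (C = -1 - 1 = -2)
O(H) = H*(⅗ + H) (O(H) = (H - 3/(-1 - 4))*H = (H - 3/(-5))*H = (H - ⅕*(-3))*H = (H + ⅗)*H = (⅗ + H)*H = H*(⅗ + H))
(11*((4 - C) - 7))*(-465) + O(-21) = (11*((4 - 1*(-2)) - 7))*(-465) + (⅕)*(-21)*(3 + 5*(-21)) = (11*((4 + 2) - 7))*(-465) + (⅕)*(-21)*(3 - 105) = (11*(6 - 7))*(-465) + (⅕)*(-21)*(-102) = (11*(-1))*(-465) + 2142/5 = -11*(-465) + 2142/5 = 5115 + 2142/5 = 27717/5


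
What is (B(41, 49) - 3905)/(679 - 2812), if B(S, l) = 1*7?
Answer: 3898/2133 ≈ 1.8275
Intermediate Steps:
B(S, l) = 7
(B(41, 49) - 3905)/(679 - 2812) = (7 - 3905)/(679 - 2812) = -3898/(-2133) = -3898*(-1/2133) = 3898/2133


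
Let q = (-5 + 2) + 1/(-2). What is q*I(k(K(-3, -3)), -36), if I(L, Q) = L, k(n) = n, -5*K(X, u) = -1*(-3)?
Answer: 21/10 ≈ 2.1000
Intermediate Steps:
K(X, u) = -3/5 (K(X, u) = -(-1)*(-3)/5 = -1/5*3 = -3/5)
q = -7/2 (q = -3 - 1/2 = -7/2 ≈ -3.5000)
q*I(k(K(-3, -3)), -36) = -7/2*(-3/5) = 21/10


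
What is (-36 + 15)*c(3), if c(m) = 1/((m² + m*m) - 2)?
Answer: -21/16 ≈ -1.3125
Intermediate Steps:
c(m) = 1/(-2 + 2*m²) (c(m) = 1/((m² + m²) - 2) = 1/(2*m² - 2) = 1/(-2 + 2*m²))
(-36 + 15)*c(3) = (-36 + 15)*(1/(2*(-1 + 3²))) = -21/(2*(-1 + 9)) = -21/(2*8) = -21*1/16 = -21/16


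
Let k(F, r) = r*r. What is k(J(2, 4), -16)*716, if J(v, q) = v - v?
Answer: 183296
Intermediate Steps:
J(v, q) = 0
k(F, r) = r**2
k(J(2, 4), -16)*716 = (-16)**2*716 = 256*716 = 183296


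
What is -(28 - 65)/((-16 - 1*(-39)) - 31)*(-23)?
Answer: 851/8 ≈ 106.38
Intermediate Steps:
-(28 - 65)/((-16 - 1*(-39)) - 31)*(-23) = -(-37/((-16 + 39) - 31))*(-23) = -(-37/(23 - 31))*(-23) = -(-37/(-8))*(-23) = -(-37*(-⅛))*(-23) = -37*(-23)/8 = -1*(-851/8) = 851/8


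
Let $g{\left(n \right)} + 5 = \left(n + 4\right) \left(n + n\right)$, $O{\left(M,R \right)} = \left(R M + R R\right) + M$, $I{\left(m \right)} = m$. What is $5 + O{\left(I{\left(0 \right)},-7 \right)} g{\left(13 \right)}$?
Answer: $21418$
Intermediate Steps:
$O{\left(M,R \right)} = M + R^{2} + M R$ ($O{\left(M,R \right)} = \left(M R + R^{2}\right) + M = \left(R^{2} + M R\right) + M = M + R^{2} + M R$)
$g{\left(n \right)} = -5 + 2 n \left(4 + n\right)$ ($g{\left(n \right)} = -5 + \left(n + 4\right) \left(n + n\right) = -5 + \left(4 + n\right) 2 n = -5 + 2 n \left(4 + n\right)$)
$5 + O{\left(I{\left(0 \right)},-7 \right)} g{\left(13 \right)} = 5 + \left(0 + \left(-7\right)^{2} + 0 \left(-7\right)\right) \left(-5 + 2 \cdot 13^{2} + 8 \cdot 13\right) = 5 + \left(0 + 49 + 0\right) \left(-5 + 2 \cdot 169 + 104\right) = 5 + 49 \left(-5 + 338 + 104\right) = 5 + 49 \cdot 437 = 5 + 21413 = 21418$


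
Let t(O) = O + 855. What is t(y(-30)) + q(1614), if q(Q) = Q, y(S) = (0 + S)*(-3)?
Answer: 2559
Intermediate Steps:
y(S) = -3*S (y(S) = S*(-3) = -3*S)
t(O) = 855 + O
t(y(-30)) + q(1614) = (855 - 3*(-30)) + 1614 = (855 + 90) + 1614 = 945 + 1614 = 2559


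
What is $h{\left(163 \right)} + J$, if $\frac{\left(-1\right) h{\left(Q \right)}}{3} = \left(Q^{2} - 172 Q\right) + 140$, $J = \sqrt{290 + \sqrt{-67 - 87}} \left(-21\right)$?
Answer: $3981 - 21 \sqrt{290 + i \sqrt{154}} \approx 3623.3 - 7.6498 i$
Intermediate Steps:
$J = - 21 \sqrt{290 + i \sqrt{154}}$ ($J = \sqrt{290 + \sqrt{-154}} \left(-21\right) = \sqrt{290 + i \sqrt{154}} \left(-21\right) = - 21 \sqrt{290 + i \sqrt{154}} \approx -357.7 - 7.6498 i$)
$h{\left(Q \right)} = -420 - 3 Q^{2} + 516 Q$ ($h{\left(Q \right)} = - 3 \left(\left(Q^{2} - 172 Q\right) + 140\right) = - 3 \left(140 + Q^{2} - 172 Q\right) = -420 - 3 Q^{2} + 516 Q$)
$h{\left(163 \right)} + J = \left(-420 - 3 \cdot 163^{2} + 516 \cdot 163\right) - 21 \sqrt{290 + i \sqrt{154}} = \left(-420 - 79707 + 84108\right) - 21 \sqrt{290 + i \sqrt{154}} = 3981 - 21 \sqrt{290 + i \sqrt{154}}$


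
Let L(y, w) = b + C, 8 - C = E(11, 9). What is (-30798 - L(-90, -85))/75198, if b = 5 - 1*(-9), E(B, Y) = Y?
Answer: -30811/75198 ≈ -0.40973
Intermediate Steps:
b = 14 (b = 5 + 9 = 14)
C = -1 (C = 8 - 1*9 = 8 - 9 = -1)
L(y, w) = 13 (L(y, w) = 14 - 1 = 13)
(-30798 - L(-90, -85))/75198 = (-30798 - 1*13)/75198 = (-30798 - 13)*(1/75198) = -30811*1/75198 = -30811/75198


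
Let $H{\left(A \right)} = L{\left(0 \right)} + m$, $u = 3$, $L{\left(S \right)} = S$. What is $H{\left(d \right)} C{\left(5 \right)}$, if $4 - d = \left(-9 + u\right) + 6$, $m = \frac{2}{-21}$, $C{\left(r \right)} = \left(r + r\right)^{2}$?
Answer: $- \frac{200}{21} \approx -9.5238$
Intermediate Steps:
$C{\left(r \right)} = 4 r^{2}$ ($C{\left(r \right)} = \left(2 r\right)^{2} = 4 r^{2}$)
$m = - \frac{2}{21}$ ($m = 2 \left(- \frac{1}{21}\right) = - \frac{2}{21} \approx -0.095238$)
$d = 4$ ($d = 4 - \left(\left(-9 + 3\right) + 6\right) = 4 - \left(-6 + 6\right) = 4 - 0 = 4 + 0 = 4$)
$H{\left(A \right)} = - \frac{2}{21}$ ($H{\left(A \right)} = 0 - \frac{2}{21} = - \frac{2}{21}$)
$H{\left(d \right)} C{\left(5 \right)} = - \frac{2 \cdot 4 \cdot 5^{2}}{21} = - \frac{2 \cdot 4 \cdot 25}{21} = \left(- \frac{2}{21}\right) 100 = - \frac{200}{21}$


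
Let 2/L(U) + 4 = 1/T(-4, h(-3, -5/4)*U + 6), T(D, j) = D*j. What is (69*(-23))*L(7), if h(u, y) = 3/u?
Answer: 4232/5 ≈ 846.40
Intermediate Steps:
L(U) = 2/(-4 + 1/(-24 + 4*U)) (L(U) = 2/(-4 + 1/(-4*((3/(-3))*U + 6))) = 2/(-4 + 1/(-4*((3*(-⅓))*U + 6))) = 2/(-4 + 1/(-4*(-U + 6))) = 2/(-4 + 1/(-4*(6 - U))) = 2/(-4 + 1/(-24 + 4*U)))
(69*(-23))*L(7) = (69*(-23))*(8*(6 - 1*7)/(-97 + 16*7)) = -12696*(6 - 7)/(-97 + 112) = -12696*(-1)/15 = -1587*(-8/15) = 4232/5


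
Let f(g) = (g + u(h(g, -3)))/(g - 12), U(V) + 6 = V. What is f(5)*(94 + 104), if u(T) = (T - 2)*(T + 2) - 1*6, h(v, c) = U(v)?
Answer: 792/7 ≈ 113.14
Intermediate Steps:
U(V) = -6 + V
h(v, c) = -6 + v
u(T) = -6 + (-2 + T)*(2 + T) (u(T) = (-2 + T)*(2 + T) - 6 = -6 + (-2 + T)*(2 + T))
f(g) = (-10 + g + (-6 + g)**2)/(-12 + g) (f(g) = (g + (-10 + (-6 + g)**2))/(g - 12) = (-10 + g + (-6 + g)**2)/(-12 + g))
f(5)*(94 + 104) = ((-10 + 5 + (-6 + 5)**2)/(-12 + 5))*(94 + 104) = ((-10 + 5 + (-1)**2)/(-7))*198 = -(-10 + 5 + 1)/7*198 = -1/7*(-4)*198 = (4/7)*198 = 792/7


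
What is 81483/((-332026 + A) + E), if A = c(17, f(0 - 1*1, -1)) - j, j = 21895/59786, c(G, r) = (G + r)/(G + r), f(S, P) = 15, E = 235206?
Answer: -4871542638/5788442629 ≈ -0.84160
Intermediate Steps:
c(G, r) = 1
j = 21895/59786 (j = 21895*(1/59786) = 21895/59786 ≈ 0.36622)
A = 37891/59786 (A = 1 - 1*21895/59786 = 1 - 21895/59786 = 37891/59786 ≈ 0.63378)
81483/((-332026 + A) + E) = 81483/((-332026 + 37891/59786) + 235206) = 81483/(-19850468545/59786 + 235206) = 81483/(-5788442629/59786) = 81483*(-59786/5788442629) = -4871542638/5788442629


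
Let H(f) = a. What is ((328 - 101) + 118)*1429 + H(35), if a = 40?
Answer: 493045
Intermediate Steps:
H(f) = 40
((328 - 101) + 118)*1429 + H(35) = ((328 - 101) + 118)*1429 + 40 = (227 + 118)*1429 + 40 = 345*1429 + 40 = 493005 + 40 = 493045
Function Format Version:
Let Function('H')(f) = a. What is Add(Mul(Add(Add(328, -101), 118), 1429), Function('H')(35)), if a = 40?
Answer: 493045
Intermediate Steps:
Function('H')(f) = 40
Add(Mul(Add(Add(328, -101), 118), 1429), Function('H')(35)) = Add(Mul(Add(Add(328, -101), 118), 1429), 40) = Add(Mul(Add(227, 118), 1429), 40) = Add(Mul(345, 1429), 40) = Add(493005, 40) = 493045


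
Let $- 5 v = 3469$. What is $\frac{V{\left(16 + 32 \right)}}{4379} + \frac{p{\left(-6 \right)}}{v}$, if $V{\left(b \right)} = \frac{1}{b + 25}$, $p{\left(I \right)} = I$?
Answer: $\frac{9593479}{1108924823} \approx 0.0086512$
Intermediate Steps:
$V{\left(b \right)} = \frac{1}{25 + b}$
$v = - \frac{3469}{5}$ ($v = \left(- \frac{1}{5}\right) 3469 = - \frac{3469}{5} \approx -693.8$)
$\frac{V{\left(16 + 32 \right)}}{4379} + \frac{p{\left(-6 \right)}}{v} = \frac{1}{\left(25 + \left(16 + 32\right)\right) 4379} - \frac{6}{- \frac{3469}{5}} = \frac{1}{25 + 48} \cdot \frac{1}{4379} - - \frac{30}{3469} = \frac{1}{73} \cdot \frac{1}{4379} + \frac{30}{3469} = \frac{1}{319667} + \frac{30}{3469} = \frac{9593479}{1108924823}$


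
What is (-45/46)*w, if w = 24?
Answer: -540/23 ≈ -23.478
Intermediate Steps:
(-45/46)*w = (-45/46)*24 = ((1/46)*(-45))*24 = -45/46*24 = -540/23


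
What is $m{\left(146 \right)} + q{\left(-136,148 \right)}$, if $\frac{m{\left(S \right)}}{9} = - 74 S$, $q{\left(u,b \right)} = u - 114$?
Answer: $-97486$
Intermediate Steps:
$q{\left(u,b \right)} = -114 + u$
$m{\left(S \right)} = - 666 S$ ($m{\left(S \right)} = 9 \left(- 74 S\right) = - 666 S$)
$m{\left(146 \right)} + q{\left(-136,148 \right)} = \left(-666\right) 146 - 250 = -97236 - 250 = -97486$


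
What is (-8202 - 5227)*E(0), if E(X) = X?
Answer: 0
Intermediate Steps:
(-8202 - 5227)*E(0) = (-8202 - 5227)*0 = -13429*0 = 0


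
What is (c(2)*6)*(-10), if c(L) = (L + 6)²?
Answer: -3840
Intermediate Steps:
c(L) = (6 + L)²
(c(2)*6)*(-10) = ((6 + 2)²*6)*(-10) = (8²*6)*(-10) = (64*6)*(-10) = 384*(-10) = -3840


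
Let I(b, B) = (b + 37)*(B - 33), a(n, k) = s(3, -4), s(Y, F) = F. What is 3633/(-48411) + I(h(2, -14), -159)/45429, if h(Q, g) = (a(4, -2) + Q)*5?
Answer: -46222909/244362591 ≈ -0.18916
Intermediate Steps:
a(n, k) = -4
h(Q, g) = -20 + 5*Q (h(Q, g) = (-4 + Q)*5 = -20 + 5*Q)
I(b, B) = (-33 + B)*(37 + b) (I(b, B) = (37 + b)*(-33 + B) = (-33 + B)*(37 + b))
3633/(-48411) + I(h(2, -14), -159)/45429 = 3633/(-48411) + (-1221 - 33*(-20 + 5*2) + 37*(-159) - 159*(-20 + 5*2))/45429 = 3633*(-1/48411) + (-1221 - 33*(-20 + 10) - 5883 - 159*(-20 + 10))*(1/45429) = -1211/16137 + (-1221 - 33*(-10) - 5883 - 159*(-10))*(1/45429) = -1211/16137 + (-1221 + 330 - 5883 + 1590)*(1/45429) = -1211/16137 - 5184*1/45429 = -1211/16137 - 1728/15143 = -46222909/244362591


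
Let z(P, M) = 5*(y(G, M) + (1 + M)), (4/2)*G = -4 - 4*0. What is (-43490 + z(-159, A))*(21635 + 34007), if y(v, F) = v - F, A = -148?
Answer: -2420148790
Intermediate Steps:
G = -2 (G = (-4 - 4*0)/2 = (-4 + 0)/2 = (1/2)*(-4) = -2)
z(P, M) = -5 (z(P, M) = 5*((-2 - M) + (1 + M)) = 5*(-1) = -5)
(-43490 + z(-159, A))*(21635 + 34007) = (-43490 - 5)*(21635 + 34007) = -43495*55642 = -2420148790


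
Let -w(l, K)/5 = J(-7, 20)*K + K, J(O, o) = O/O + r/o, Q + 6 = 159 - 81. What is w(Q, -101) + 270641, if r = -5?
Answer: 1086099/4 ≈ 2.7153e+5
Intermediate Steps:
Q = 72 (Q = -6 + (159 - 81) = -6 + 78 = 72)
J(O, o) = 1 - 5/o (J(O, o) = O/O - 5/o = 1 - 5/o)
w(l, K) = -35*K/4 (w(l, K) = -5*(((-5 + 20)/20)*K + K) = -5*(((1/20)*15)*K + K) = -5*(3*K/4 + K) = -35*K/4)
w(Q, -101) + 270641 = -35/4*(-101) + 270641 = 3535/4 + 270641 = 1086099/4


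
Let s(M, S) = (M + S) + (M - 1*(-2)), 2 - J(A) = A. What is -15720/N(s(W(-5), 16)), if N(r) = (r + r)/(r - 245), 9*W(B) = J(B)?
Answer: 3986985/44 ≈ 90613.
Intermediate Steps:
J(A) = 2 - A
W(B) = 2/9 - B/9 (W(B) = (2 - B)/9 = 2/9 - B/9)
s(M, S) = 2 + S + 2*M (s(M, S) = (M + S) + (M + 2) = (M + S) + (2 + M) = 2 + S + 2*M)
N(r) = 2*r/(-245 + r) (N(r) = (2*r)/(-245 + r) = 2*r/(-245 + r))
-15720/N(s(W(-5), 16)) = -15720*(-245 + (2 + 16 + 2*(2/9 - ⅑*(-5))))/(2*(2 + 16 + 2*(2/9 - ⅑*(-5)))) = -15720*(-245 + (2 + 16 + 2*(2/9 + 5/9)))/(2*(2 + 16 + 2*(2/9 + 5/9))) = -15720*(-245 + (2 + 16 + 2*(7/9)))/(2*(2 + 16 + 2*(7/9))) = -15720*(-245 + (2 + 16 + 14/9))/(2*(2 + 16 + 14/9)) = -15720/(2*(176/9)/(-245 + 176/9)) = -15720/(2*(176/9)/(-2029/9)) = -15720/(2*(176/9)*(-9/2029)) = -15720/(-352/2029) = -15720*(-2029/352) = 3986985/44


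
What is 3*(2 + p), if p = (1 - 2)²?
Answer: 9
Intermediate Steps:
p = 1 (p = (-1)² = 1)
3*(2 + p) = 3*(2 + 1) = 3*3 = 9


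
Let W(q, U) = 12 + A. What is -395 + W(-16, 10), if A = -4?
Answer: -387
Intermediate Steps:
W(q, U) = 8 (W(q, U) = 12 - 4 = 8)
-395 + W(-16, 10) = -395 + 8 = -387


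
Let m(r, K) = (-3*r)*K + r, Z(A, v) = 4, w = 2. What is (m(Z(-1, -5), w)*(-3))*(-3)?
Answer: -180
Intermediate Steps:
m(r, K) = r - 3*K*r (m(r, K) = -3*K*r + r = r - 3*K*r)
(m(Z(-1, -5), w)*(-3))*(-3) = ((4*(1 - 3*2))*(-3))*(-3) = ((4*(1 - 6))*(-3))*(-3) = ((4*(-5))*(-3))*(-3) = -20*(-3)*(-3) = 60*(-3) = -180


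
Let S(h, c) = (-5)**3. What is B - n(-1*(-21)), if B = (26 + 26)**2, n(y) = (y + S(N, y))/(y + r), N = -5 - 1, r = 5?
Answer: 2708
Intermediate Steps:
N = -6
S(h, c) = -125
n(y) = (-125 + y)/(5 + y) (n(y) = (y - 125)/(y + 5) = (-125 + y)/(5 + y))
B = 2704 (B = 52**2 = 2704)
B - n(-1*(-21)) = 2704 - (-125 - 1*(-21))/(5 - 1*(-21)) = 2704 - (-125 + 21)/(5 + 21) = 2704 - (-104)/26 = 2704 - 1*(-4) = 2704 + 4 = 2708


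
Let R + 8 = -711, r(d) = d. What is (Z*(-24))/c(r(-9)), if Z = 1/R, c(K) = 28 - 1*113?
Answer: -24/61115 ≈ -0.00039270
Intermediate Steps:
c(K) = -85 (c(K) = 28 - 113 = -85)
R = -719 (R = -8 - 711 = -719)
Z = -1/719 (Z = 1/(-719) = -1/719 ≈ -0.0013908)
(Z*(-24))/c(r(-9)) = -1/719*(-24)/(-85) = (24/719)*(-1/85) = -24/61115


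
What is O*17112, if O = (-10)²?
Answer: 1711200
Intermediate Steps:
O = 100
O*17112 = 100*17112 = 1711200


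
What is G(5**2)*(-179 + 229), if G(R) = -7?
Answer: -350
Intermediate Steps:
G(5**2)*(-179 + 229) = -7*(-179 + 229) = -7*50 = -350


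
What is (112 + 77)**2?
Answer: 35721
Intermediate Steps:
(112 + 77)**2 = 189**2 = 35721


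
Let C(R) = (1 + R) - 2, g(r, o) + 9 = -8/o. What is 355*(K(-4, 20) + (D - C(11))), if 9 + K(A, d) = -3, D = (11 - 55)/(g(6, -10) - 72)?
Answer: -3053710/401 ≈ -7615.2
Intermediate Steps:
g(r, o) = -9 - 8/o
C(R) = -1 + R
D = 220/401 (D = (11 - 55)/((-9 - 8/(-10)) - 72) = -44/((-9 - 8*(-⅒)) - 72) = -44/((-9 + ⅘) - 72) = -44/(-41/5 - 72) = -44/(-401/5) = -44*(-5/401) = 220/401 ≈ 0.54863)
K(A, d) = -12 (K(A, d) = -9 - 3 = -12)
355*(K(-4, 20) + (D - C(11))) = 355*(-12 + (220/401 - (-1 + 11))) = 355*(-12 + (220/401 - 1*10)) = 355*(-12 + (220/401 - 10)) = 355*(-12 - 3790/401) = 355*(-8602/401) = -3053710/401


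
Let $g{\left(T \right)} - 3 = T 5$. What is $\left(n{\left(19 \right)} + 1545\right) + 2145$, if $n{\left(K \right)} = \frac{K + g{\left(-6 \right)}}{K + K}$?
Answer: $\frac{70106}{19} \approx 3689.8$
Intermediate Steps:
$g{\left(T \right)} = 3 + 5 T$ ($g{\left(T \right)} = 3 + T 5 = 3 + 5 T$)
$n{\left(K \right)} = \frac{-27 + K}{2 K}$ ($n{\left(K \right)} = \frac{K + \left(3 + 5 \left(-6\right)\right)}{K + K} = \frac{K + \left(3 - 30\right)}{2 K} = \left(K - 27\right) \frac{1}{2 K} = \left(-27 + K\right) \frac{1}{2 K} = \frac{-27 + K}{2 K}$)
$\left(n{\left(19 \right)} + 1545\right) + 2145 = \left(\frac{-27 + 19}{2 \cdot 19} + 1545\right) + 2145 = \left(\frac{1}{2} \cdot \frac{1}{19} \left(-8\right) + 1545\right) + 2145 = \left(- \frac{4}{19} + 1545\right) + 2145 = \frac{29351}{19} + 2145 = \frac{70106}{19}$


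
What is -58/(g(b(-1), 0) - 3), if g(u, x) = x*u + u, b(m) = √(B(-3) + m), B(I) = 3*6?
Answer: -87/4 - 29*√17/4 ≈ -51.643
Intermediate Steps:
B(I) = 18
b(m) = √(18 + m)
g(u, x) = u + u*x (g(u, x) = u*x + u = u + u*x)
-58/(g(b(-1), 0) - 3) = -58/(√(18 - 1)*(1 + 0) - 3) = -58/(√17*1 - 3) = -58/(√17 - 3) = -58/(-3 + √17)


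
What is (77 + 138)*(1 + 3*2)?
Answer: 1505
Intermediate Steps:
(77 + 138)*(1 + 3*2) = 215*(1 + 6) = 215*7 = 1505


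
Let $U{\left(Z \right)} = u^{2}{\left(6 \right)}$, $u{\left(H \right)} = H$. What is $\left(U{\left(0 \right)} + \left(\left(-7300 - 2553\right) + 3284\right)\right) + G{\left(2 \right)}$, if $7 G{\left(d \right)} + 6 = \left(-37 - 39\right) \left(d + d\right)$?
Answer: $- \frac{46041}{7} \approx -6577.3$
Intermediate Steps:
$G{\left(d \right)} = - \frac{6}{7} - \frac{152 d}{7}$ ($G{\left(d \right)} = - \frac{6}{7} + \frac{\left(-37 - 39\right) \left(d + d\right)}{7} = - \frac{6}{7} + \frac{\left(-76\right) 2 d}{7} = - \frac{6}{7} + \frac{\left(-152\right) d}{7} = - \frac{6}{7} - \frac{152 d}{7}$)
$U{\left(Z \right)} = 36$ ($U{\left(Z \right)} = 6^{2} = 36$)
$\left(U{\left(0 \right)} + \left(\left(-7300 - 2553\right) + 3284\right)\right) + G{\left(2 \right)} = \left(36 + \left(\left(-7300 - 2553\right) + 3284\right)\right) - \frac{310}{7} = \left(36 + \left(-9853 + 3284\right)\right) - \frac{310}{7} = \left(36 - 6569\right) - \frac{310}{7} = -6533 - \frac{310}{7} = - \frac{46041}{7}$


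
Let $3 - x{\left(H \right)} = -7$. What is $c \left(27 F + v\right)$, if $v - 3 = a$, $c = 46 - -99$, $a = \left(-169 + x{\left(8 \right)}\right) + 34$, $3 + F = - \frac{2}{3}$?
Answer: $-32045$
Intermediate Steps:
$F = - \frac{11}{3}$ ($F = -3 - \frac{2}{3} = - \frac{11}{3} \approx -3.6667$)
$x{\left(H \right)} = 10$ ($x{\left(H \right)} = 3 - -7 = 3 + 7 = 10$)
$a = -125$ ($a = \left(-169 + 10\right) + 34 = -159 + 34 = -125$)
$c = 145$ ($c = 46 + 99 = 145$)
$v = -122$ ($v = 3 - 125 = -122$)
$c \left(27 F + v\right) = 145 \left(27 \left(- \frac{11}{3}\right) - 122\right) = 145 \left(-99 - 122\right) = 145 \left(-221\right) = -32045$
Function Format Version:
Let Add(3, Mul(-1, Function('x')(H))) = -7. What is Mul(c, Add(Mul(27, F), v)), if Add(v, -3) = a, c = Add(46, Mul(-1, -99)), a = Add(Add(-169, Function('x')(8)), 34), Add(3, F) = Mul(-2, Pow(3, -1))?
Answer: -32045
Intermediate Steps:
F = Rational(-11, 3) (F = Add(-3, Mul(-2, Pow(3, -1))) = Add(-3, Mul(-2, Rational(1, 3))) = Add(-3, Rational(-2, 3)) = Rational(-11, 3) ≈ -3.6667)
Function('x')(H) = 10 (Function('x')(H) = Add(3, Mul(-1, -7)) = Add(3, 7) = 10)
a = -125 (a = Add(Add(-169, 10), 34) = Add(-159, 34) = -125)
c = 145 (c = Add(46, 99) = 145)
v = -122 (v = Add(3, -125) = -122)
Mul(c, Add(Mul(27, F), v)) = Mul(145, Add(Mul(27, Rational(-11, 3)), -122)) = Mul(145, Add(-99, -122)) = Mul(145, -221) = -32045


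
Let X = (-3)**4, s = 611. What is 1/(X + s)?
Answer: 1/692 ≈ 0.0014451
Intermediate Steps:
X = 81
1/(X + s) = 1/(81 + 611) = 1/692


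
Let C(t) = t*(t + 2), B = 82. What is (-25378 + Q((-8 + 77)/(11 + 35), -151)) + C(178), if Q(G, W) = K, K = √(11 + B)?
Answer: 6662 + √93 ≈ 6671.6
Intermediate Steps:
K = √93 (K = √(11 + 82) = √93 ≈ 9.6436)
Q(G, W) = √93
C(t) = t*(2 + t)
(-25378 + Q((-8 + 77)/(11 + 35), -151)) + C(178) = (-25378 + √93) + 178*(2 + 178) = (-25378 + √93) + 178*180 = (-25378 + √93) + 32040 = 6662 + √93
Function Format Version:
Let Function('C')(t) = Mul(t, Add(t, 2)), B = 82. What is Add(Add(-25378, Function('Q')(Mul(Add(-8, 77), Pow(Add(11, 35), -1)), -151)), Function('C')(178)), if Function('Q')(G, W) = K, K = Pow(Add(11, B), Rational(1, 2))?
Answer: Add(6662, Pow(93, Rational(1, 2))) ≈ 6671.6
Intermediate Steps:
K = Pow(93, Rational(1, 2)) (K = Pow(Add(11, 82), Rational(1, 2)) = Pow(93, Rational(1, 2)) ≈ 9.6436)
Function('Q')(G, W) = Pow(93, Rational(1, 2))
Function('C')(t) = Mul(t, Add(2, t))
Add(Add(-25378, Function('Q')(Mul(Add(-8, 77), Pow(Add(11, 35), -1)), -151)), Function('C')(178)) = Add(Add(-25378, Pow(93, Rational(1, 2))), Mul(178, Add(2, 178))) = Add(Add(-25378, Pow(93, Rational(1, 2))), Mul(178, 180)) = Add(Add(-25378, Pow(93, Rational(1, 2))), 32040) = Add(6662, Pow(93, Rational(1, 2)))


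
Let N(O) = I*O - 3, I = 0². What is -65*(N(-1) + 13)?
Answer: -650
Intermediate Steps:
I = 0
N(O) = -3 (N(O) = 0*O - 3 = 0 - 3 = -3)
-65*(N(-1) + 13) = -65*(-3 + 13) = -65*10 = -650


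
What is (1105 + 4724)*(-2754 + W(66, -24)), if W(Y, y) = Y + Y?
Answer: -15283638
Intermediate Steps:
W(Y, y) = 2*Y
(1105 + 4724)*(-2754 + W(66, -24)) = (1105 + 4724)*(-2754 + 2*66) = 5829*(-2754 + 132) = 5829*(-2622) = -15283638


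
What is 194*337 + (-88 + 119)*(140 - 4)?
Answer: 69594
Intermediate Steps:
194*337 + (-88 + 119)*(140 - 4) = 65378 + 31*136 = 65378 + 4216 = 69594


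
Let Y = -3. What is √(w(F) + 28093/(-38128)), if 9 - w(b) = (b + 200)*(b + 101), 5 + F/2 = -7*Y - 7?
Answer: I*√2356314015011/9532 ≈ 161.04*I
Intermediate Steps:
F = 18 (F = -10 + 2*(-7*(-3) - 7) = -10 + 2*(21 - 7) = -10 + 2*14 = -10 + 28 = 18)
w(b) = 9 - (101 + b)*(200 + b) (w(b) = 9 - (b + 200)*(b + 101) = 9 - (200 + b)*(101 + b) = 9 - (101 + b)*(200 + b))
√(w(F) + 28093/(-38128)) = √((-20191 - 1*18² - 301*18) + 28093/(-38128)) = √((-20191 - 1*324 - 5418) + 28093*(-1/38128)) = √((-20191 - 324 - 5418) - 28093/38128) = √(-25933 - 28093/38128) = √(-988801517/38128) = I*√2356314015011/9532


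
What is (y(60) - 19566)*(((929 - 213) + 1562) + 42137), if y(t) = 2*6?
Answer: -868490910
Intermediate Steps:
y(t) = 12
(y(60) - 19566)*(((929 - 213) + 1562) + 42137) = (12 - 19566)*(((929 - 213) + 1562) + 42137) = -19554*((716 + 1562) + 42137) = -19554*(2278 + 42137) = -19554*44415 = -868490910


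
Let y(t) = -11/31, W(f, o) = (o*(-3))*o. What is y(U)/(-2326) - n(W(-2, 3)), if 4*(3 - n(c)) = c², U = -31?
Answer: 25850023/144212 ≈ 179.25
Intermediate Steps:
W(f, o) = -3*o² (W(f, o) = (-3*o)*o = -3*o²)
y(t) = -11/31 (y(t) = -11*1/31 = -11/31)
n(c) = 3 - c²/4
y(U)/(-2326) - n(W(-2, 3)) = -11/31/(-2326) - (3 - (-3*3²)²/4) = -11/31*(-1/2326) - (3 - (-3*9)²/4) = 11/72106 - (3 - ¼*(-27)²) = 11/72106 - (3 - ¼*729) = 11/72106 - (3 - 729/4) = 11/72106 - 1*(-717/4) = 11/72106 + 717/4 = 25850023/144212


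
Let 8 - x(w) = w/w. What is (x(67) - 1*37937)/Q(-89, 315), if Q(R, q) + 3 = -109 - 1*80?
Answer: 18965/96 ≈ 197.55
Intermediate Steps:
x(w) = 7 (x(w) = 8 - w/w = 8 - 1*1 = 8 - 1 = 7)
Q(R, q) = -192 (Q(R, q) = -3 + (-109 - 1*80) = -3 + (-109 - 80) = -3 - 189 = -192)
(x(67) - 1*37937)/Q(-89, 315) = (7 - 1*37937)/(-192) = (7 - 37937)*(-1/192) = -37930*(-1/192) = 18965/96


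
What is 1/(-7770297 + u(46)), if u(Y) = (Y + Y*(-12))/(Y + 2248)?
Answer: -1147/8912530912 ≈ -1.2870e-7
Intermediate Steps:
u(Y) = -11*Y/(2248 + Y) (u(Y) = (Y - 12*Y)/(2248 + Y) = (-11*Y)/(2248 + Y) = -11*Y/(2248 + Y))
1/(-7770297 + u(46)) = 1/(-7770297 - 11*46/(2248 + 46)) = 1/(-7770297 - 11*46/2294) = 1/(-7770297 - 11*46*1/2294) = 1/(-7770297 - 253/1147) = 1/(-8912530912/1147) = -1147/8912530912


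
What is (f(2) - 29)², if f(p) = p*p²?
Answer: 441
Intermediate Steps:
f(p) = p³
(f(2) - 29)² = (2³ - 29)² = (8 - 29)² = (-21)² = 441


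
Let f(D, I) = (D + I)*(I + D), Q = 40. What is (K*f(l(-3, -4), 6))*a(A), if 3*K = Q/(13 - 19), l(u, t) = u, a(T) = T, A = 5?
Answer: -100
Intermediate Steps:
K = -20/9 (K = (40/(13 - 19))/3 = (40/(-6))/3 = (40*(-⅙))/3 = (⅓)*(-20/3) = -20/9 ≈ -2.2222)
f(D, I) = (D + I)² (f(D, I) = (D + I)*(D + I) = (D + I)²)
(K*f(l(-3, -4), 6))*a(A) = -20*(-3 + 6)²/9*5 = -20/9*3²*5 = -20/9*9*5 = -20*5 = -100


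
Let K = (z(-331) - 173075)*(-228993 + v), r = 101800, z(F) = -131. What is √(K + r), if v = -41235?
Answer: 4*√2925325798 ≈ 2.1635e+5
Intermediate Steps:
K = 46805110968 (K = (-131 - 173075)*(-228993 - 41235) = -173206*(-270228) = 46805110968)
√(K + r) = √(46805110968 + 101800) = √46805212768 = 4*√2925325798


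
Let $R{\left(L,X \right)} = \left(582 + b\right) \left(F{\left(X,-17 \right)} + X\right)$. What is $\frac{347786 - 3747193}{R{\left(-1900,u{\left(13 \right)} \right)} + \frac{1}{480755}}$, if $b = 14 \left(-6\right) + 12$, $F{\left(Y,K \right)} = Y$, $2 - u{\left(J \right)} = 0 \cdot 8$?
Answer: $- \frac{1634281912285}{980740201} \approx -1666.4$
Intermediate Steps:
$u{\left(J \right)} = 2$ ($u{\left(J \right)} = 2 - 0 \cdot 8 = 2 - 0 = 2 + 0 = 2$)
$b = -72$ ($b = -84 + 12 = -72$)
$R{\left(L,X \right)} = 1020 X$ ($R{\left(L,X \right)} = \left(582 - 72\right) \left(X + X\right) = 510 \cdot 2 X = 1020 X$)
$\frac{347786 - 3747193}{R{\left(-1900,u{\left(13 \right)} \right)} + \frac{1}{480755}} = \frac{347786 - 3747193}{1020 \cdot 2 + \frac{1}{480755}} = - \frac{3399407}{2040 + \frac{1}{480755}} = - \frac{3399407}{\frac{980740201}{480755}} = \left(-3399407\right) \frac{480755}{980740201} = - \frac{1634281912285}{980740201}$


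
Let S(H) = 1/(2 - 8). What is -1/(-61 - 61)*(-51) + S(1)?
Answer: -107/183 ≈ -0.58470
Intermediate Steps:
S(H) = -⅙ (S(H) = 1/(-6) = -⅙)
-1/(-61 - 61)*(-51) + S(1) = -1/(-61 - 61)*(-51) - ⅙ = -1/(-122)*(-51) - ⅙ = -1*(-1/122)*(-51) - ⅙ = (1/122)*(-51) - ⅙ = -51/122 - ⅙ = -107/183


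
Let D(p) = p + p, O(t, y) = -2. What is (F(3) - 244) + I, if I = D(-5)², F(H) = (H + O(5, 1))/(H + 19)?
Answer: -3167/22 ≈ -143.95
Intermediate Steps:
D(p) = 2*p
F(H) = (-2 + H)/(19 + H) (F(H) = (H - 2)/(H + 19) = (-2 + H)/(19 + H))
I = 100 (I = (2*(-5))² = (-10)² = 100)
(F(3) - 244) + I = ((-2 + 3)/(19 + 3) - 244) + 100 = (1/22 - 244) + 100 = -5367/22 + 100 = -3167/22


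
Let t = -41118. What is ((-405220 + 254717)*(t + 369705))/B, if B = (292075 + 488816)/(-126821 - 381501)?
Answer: 8379405078870014/260297 ≈ 3.2192e+10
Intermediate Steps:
B = -780891/508322 (B = 780891/(-508322) = 780891*(-1/508322) = -780891/508322 ≈ -1.5362)
((-405220 + 254717)*(t + 369705))/B = ((-405220 + 254717)*(-41118 + 369705))/(-780891/508322) = -150503*328587*(-508322/780891) = -49453329261*(-508322/780891) = 8379405078870014/260297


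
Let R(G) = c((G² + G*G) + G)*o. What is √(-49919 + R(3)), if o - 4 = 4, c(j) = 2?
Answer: I*√49903 ≈ 223.39*I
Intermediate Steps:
o = 8 (o = 4 + 4 = 8)
R(G) = 16 (R(G) = 2*8 = 16)
√(-49919 + R(3)) = √(-49919 + 16) = √(-49903) = I*√49903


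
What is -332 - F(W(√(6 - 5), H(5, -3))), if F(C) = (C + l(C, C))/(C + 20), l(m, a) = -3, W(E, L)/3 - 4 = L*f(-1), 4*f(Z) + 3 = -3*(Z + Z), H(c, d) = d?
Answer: -33541/101 ≈ -332.09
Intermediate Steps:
f(Z) = -¾ - 3*Z/2 (f(Z) = -¾ + (-3*(Z + Z))/4 = -¾ + (-6*Z)/4 = -¾ - 3*Z/2)
W(E, L) = 12 + 9*L/4 (W(E, L) = 12 + 3*(L*(-¾ - 3/2*(-1))) = 12 + 3*(L*(-¾ + 3/2)) = 12 + 3*(L*(¾)) = 12 + 3*(3*L/4) = 12 + 9*L/4)
F(C) = (-3 + C)/(20 + C) (F(C) = (C - 3)/(C + 20) = (-3 + C)/(20 + C))
-332 - F(W(√(6 - 5), H(5, -3))) = -332 - (-3 + (12 + (9/4)*(-3)))/(20 + (12 + (9/4)*(-3))) = -332 - (-3 + (12 - 27/4))/(20 + (12 - 27/4)) = -332 - (-3 + 21/4)/(20 + 21/4) = -332 - 9/(101/4*4) = -332 - 4*9/(101*4) = -332 - 1*9/101 = -332 - 9/101 = -33541/101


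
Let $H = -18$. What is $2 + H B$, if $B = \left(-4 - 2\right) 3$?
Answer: $326$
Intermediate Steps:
$B = -18$ ($B = \left(-6\right) 3 = -18$)
$2 + H B = 2 - -324 = 2 + 324 = 326$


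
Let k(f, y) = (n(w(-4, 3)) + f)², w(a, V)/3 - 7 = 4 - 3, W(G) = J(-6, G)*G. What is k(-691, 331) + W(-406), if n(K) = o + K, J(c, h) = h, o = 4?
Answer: 604405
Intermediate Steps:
W(G) = G² (W(G) = G*G = G²)
w(a, V) = 24 (w(a, V) = 21 + 3*(4 - 3) = 21 + 3*1 = 21 + 3 = 24)
n(K) = 4 + K
k(f, y) = (28 + f)² (k(f, y) = ((4 + 24) + f)² = (28 + f)²)
k(-691, 331) + W(-406) = (28 - 691)² + (-406)² = (-663)² + 164836 = 439569 + 164836 = 604405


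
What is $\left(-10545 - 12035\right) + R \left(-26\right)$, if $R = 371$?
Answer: $-32226$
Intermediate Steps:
$\left(-10545 - 12035\right) + R \left(-26\right) = \left(-10545 - 12035\right) + 371 \left(-26\right) = -22580 - 9646 = -32226$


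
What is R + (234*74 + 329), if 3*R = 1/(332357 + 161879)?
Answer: 26162382661/1482708 ≈ 17645.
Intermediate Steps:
R = 1/1482708 (R = 1/(3*(332357 + 161879)) = (⅓)/494236 = (⅓)*(1/494236) = 1/1482708 ≈ 6.7444e-7)
R + (234*74 + 329) = 1/1482708 + (234*74 + 329) = 1/1482708 + (17316 + 329) = 1/1482708 + 17645 = 26162382661/1482708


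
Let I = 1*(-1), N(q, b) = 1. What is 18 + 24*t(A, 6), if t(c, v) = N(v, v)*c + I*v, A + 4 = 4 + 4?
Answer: -30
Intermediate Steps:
A = 4 (A = -4 + (4 + 4) = -4 + 8 = 4)
I = -1
t(c, v) = c - v (t(c, v) = 1*c - v = c - v)
18 + 24*t(A, 6) = 18 + 24*(4 - 1*6) = 18 + 24*(4 - 6) = 18 + 24*(-2) = 18 - 48 = -30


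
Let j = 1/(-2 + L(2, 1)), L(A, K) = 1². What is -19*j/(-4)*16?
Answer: -76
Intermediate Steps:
L(A, K) = 1
j = -1 (j = 1/(-2 + 1) = 1/(-1) = -1)
-19*j/(-4)*16 = -(-19)/(-4)*16 = -(-19)*(-1)/4*16 = -19*¼*16 = -19/4*16 = -76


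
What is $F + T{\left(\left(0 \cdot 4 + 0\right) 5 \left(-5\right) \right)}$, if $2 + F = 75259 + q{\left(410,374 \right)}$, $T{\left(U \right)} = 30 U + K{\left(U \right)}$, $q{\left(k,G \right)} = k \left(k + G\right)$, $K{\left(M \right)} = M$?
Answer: $396697$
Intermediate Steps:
$q{\left(k,G \right)} = k \left(G + k\right)$
$T{\left(U \right)} = 31 U$ ($T{\left(U \right)} = 30 U + U = 31 U$)
$F = 396697$ ($F = -2 + \left(75259 + 410 \left(374 + 410\right)\right) = -2 + \left(75259 + 410 \cdot 784\right) = -2 + \left(75259 + 321440\right) = -2 + 396699 = 396697$)
$F + T{\left(\left(0 \cdot 4 + 0\right) 5 \left(-5\right) \right)} = 396697 + 31 \left(0 \cdot 4 + 0\right) 5 \left(-5\right) = 396697 + 31 \left(0 + 0\right) 5 \left(-5\right) = 396697 + 31 \cdot 0 \cdot 5 \left(-5\right) = 396697 + 31 \cdot 0 \left(-5\right) = 396697 + 31 \cdot 0 = 396697 + 0 = 396697$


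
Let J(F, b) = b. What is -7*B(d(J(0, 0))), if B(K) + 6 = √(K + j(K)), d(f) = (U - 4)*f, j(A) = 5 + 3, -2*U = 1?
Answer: 42 - 14*√2 ≈ 22.201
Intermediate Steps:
U = -½ (U = -½*1 = -½ ≈ -0.50000)
j(A) = 8
d(f) = -9*f/2 (d(f) = (-½ - 4)*f = -9*f/2)
B(K) = -6 + √(8 + K) (B(K) = -6 + √(K + 8) = -6 + √(8 + K))
-7*B(d(J(0, 0))) = -7*(-6 + √(8 - 9/2*0)) = -7*(-6 + √(8 + 0)) = -7*(-6 + √8) = -7*(-6 + 2*√2) = 42 - 14*√2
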